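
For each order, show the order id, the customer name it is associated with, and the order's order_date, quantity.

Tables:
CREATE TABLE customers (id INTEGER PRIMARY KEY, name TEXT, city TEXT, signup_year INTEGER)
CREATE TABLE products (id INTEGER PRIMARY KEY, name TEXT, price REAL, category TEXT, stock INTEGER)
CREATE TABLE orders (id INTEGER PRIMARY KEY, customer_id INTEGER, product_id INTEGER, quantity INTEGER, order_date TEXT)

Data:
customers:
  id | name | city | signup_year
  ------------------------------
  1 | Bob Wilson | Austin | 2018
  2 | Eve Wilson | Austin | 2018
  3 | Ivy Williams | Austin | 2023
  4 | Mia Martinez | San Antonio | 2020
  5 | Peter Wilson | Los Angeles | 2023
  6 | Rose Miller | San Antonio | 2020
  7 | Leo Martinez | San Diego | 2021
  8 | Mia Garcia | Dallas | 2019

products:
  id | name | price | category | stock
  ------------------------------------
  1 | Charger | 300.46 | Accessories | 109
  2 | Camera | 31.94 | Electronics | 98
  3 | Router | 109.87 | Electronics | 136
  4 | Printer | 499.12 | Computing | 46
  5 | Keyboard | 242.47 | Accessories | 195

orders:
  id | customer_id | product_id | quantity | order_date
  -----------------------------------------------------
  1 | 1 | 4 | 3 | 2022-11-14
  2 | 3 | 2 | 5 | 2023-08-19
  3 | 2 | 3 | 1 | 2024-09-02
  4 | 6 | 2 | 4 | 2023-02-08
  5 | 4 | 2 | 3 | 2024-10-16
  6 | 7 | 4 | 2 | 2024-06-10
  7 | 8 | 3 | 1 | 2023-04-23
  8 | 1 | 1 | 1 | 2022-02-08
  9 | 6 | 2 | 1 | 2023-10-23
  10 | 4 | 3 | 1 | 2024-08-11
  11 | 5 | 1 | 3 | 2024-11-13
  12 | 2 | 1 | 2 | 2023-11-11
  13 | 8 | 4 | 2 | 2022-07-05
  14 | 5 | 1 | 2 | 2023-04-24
SELECT c.id, p.name AS customer, c.order_date, c.quantity FROM orders c JOIN customers p ON c.customer_id = p.id

Execution result:
id | customer | order_date | quantity
1 | Bob Wilson | 2022-11-14 | 3
2 | Ivy Williams | 2023-08-19 | 5
3 | Eve Wilson | 2024-09-02 | 1
4 | Rose Miller | 2023-02-08 | 4
5 | Mia Martinez | 2024-10-16 | 3
6 | Leo Martinez | 2024-06-10 | 2
7 | Mia Garcia | 2023-04-23 | 1
8 | Bob Wilson | 2022-02-08 | 1
9 | Rose Miller | 2023-10-23 | 1
10 | Mia Martinez | 2024-08-11 | 1
11 | Peter Wilson | 2024-11-13 | 3
12 | Eve Wilson | 2023-11-11 | 2
13 | Mia Garcia | 2022-07-05 | 2
14 | Peter Wilson | 2023-04-24 | 2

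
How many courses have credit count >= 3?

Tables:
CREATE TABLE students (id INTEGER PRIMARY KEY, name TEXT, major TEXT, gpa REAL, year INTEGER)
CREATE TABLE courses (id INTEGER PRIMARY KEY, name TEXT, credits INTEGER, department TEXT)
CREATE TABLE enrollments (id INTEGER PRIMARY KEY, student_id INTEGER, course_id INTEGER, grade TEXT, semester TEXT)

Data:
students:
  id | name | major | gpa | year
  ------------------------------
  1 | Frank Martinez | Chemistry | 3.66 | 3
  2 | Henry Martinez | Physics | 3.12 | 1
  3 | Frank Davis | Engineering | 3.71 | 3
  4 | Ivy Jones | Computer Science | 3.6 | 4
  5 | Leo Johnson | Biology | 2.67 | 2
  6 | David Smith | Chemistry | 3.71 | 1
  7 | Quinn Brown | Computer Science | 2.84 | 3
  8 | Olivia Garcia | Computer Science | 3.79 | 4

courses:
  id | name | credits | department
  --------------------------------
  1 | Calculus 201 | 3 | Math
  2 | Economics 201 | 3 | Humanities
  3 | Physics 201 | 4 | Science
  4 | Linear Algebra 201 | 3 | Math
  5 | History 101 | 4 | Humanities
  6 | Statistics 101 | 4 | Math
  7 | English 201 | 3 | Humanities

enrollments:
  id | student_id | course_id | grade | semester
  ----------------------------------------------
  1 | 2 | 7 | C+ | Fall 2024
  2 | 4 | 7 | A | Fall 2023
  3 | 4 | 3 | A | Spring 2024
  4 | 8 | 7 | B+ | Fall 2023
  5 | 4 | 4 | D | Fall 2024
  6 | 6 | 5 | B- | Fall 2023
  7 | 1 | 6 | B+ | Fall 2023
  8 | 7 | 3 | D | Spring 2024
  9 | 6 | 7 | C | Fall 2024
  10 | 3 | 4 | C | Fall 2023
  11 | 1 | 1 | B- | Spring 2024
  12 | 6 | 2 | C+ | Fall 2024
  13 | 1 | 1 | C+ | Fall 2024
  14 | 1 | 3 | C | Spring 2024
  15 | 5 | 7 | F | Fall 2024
SELECT COUNT(*) FROM courses WHERE credits >= 3

Execution result:
7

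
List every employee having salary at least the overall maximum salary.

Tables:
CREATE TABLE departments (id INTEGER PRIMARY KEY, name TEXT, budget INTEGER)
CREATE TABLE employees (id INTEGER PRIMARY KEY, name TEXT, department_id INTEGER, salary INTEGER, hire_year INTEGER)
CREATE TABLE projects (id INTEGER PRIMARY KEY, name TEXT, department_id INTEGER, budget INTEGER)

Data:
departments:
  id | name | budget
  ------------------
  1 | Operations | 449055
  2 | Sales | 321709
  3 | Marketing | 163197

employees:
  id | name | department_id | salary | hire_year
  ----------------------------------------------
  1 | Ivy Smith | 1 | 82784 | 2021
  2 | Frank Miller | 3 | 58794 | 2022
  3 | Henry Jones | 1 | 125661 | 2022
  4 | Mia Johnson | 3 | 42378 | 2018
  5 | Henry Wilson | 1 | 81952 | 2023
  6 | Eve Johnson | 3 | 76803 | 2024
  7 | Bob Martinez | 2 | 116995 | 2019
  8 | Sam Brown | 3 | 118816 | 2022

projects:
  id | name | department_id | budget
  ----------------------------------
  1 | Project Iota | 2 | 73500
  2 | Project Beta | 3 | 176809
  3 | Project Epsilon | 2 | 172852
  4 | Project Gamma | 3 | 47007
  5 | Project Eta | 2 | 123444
SELECT name, salary FROM employees WHERE salary >= (SELECT MAX(salary) FROM employees)

Execution result:
name | salary
Henry Jones | 125661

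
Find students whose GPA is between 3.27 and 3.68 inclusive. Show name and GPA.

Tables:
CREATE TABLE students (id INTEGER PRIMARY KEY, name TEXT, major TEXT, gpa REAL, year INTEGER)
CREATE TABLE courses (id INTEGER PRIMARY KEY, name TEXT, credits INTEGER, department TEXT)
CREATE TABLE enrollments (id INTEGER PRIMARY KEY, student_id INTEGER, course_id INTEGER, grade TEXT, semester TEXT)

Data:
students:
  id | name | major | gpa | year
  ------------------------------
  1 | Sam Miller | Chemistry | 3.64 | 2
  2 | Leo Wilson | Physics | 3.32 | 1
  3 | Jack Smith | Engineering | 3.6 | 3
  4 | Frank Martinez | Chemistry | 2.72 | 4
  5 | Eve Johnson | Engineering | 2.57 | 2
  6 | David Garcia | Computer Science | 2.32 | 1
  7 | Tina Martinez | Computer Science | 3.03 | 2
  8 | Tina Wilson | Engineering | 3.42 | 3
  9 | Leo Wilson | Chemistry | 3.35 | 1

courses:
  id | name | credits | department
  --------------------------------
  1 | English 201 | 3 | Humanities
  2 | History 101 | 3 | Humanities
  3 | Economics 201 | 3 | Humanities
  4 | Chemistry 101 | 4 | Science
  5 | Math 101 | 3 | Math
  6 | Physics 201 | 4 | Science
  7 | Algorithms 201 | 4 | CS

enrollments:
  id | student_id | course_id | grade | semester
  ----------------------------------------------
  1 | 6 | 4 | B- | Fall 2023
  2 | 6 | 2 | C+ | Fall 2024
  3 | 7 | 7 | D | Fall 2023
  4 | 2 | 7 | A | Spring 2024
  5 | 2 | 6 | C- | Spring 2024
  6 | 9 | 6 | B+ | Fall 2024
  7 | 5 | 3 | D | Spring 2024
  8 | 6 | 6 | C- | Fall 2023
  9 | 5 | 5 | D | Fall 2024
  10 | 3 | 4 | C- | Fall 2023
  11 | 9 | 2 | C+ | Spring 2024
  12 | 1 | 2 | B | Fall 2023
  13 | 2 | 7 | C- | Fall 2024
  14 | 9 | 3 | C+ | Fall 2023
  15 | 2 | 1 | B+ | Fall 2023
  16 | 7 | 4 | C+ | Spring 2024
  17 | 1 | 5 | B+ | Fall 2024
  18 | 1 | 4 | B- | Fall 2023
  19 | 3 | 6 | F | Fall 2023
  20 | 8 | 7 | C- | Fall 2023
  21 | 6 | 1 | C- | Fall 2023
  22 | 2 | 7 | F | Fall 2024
SELECT name, gpa FROM students WHERE gpa BETWEEN 3.27 AND 3.68

Execution result:
name | gpa
Sam Miller | 3.64
Leo Wilson | 3.32
Jack Smith | 3.60
Tina Wilson | 3.42
Leo Wilson | 3.35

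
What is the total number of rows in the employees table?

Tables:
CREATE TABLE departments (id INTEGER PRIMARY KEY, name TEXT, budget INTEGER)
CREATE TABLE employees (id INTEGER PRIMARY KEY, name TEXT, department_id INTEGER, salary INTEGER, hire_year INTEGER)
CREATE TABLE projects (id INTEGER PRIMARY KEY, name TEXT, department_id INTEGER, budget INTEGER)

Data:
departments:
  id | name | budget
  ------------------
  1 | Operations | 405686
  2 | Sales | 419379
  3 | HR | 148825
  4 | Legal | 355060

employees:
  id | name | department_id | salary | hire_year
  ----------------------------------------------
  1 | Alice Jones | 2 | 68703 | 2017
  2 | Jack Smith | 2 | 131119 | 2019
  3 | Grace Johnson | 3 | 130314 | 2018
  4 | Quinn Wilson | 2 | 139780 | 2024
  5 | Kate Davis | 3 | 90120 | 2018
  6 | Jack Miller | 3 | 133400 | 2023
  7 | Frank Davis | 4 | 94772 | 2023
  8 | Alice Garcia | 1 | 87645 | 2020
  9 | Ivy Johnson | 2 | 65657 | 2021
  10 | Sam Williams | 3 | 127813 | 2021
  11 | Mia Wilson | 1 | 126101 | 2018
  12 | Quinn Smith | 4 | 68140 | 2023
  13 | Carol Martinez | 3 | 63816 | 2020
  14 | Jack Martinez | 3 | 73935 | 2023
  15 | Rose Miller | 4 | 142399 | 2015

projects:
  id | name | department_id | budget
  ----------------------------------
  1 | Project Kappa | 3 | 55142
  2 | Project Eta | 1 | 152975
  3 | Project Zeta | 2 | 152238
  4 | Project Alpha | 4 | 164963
SELECT COUNT(*) FROM employees

Execution result:
15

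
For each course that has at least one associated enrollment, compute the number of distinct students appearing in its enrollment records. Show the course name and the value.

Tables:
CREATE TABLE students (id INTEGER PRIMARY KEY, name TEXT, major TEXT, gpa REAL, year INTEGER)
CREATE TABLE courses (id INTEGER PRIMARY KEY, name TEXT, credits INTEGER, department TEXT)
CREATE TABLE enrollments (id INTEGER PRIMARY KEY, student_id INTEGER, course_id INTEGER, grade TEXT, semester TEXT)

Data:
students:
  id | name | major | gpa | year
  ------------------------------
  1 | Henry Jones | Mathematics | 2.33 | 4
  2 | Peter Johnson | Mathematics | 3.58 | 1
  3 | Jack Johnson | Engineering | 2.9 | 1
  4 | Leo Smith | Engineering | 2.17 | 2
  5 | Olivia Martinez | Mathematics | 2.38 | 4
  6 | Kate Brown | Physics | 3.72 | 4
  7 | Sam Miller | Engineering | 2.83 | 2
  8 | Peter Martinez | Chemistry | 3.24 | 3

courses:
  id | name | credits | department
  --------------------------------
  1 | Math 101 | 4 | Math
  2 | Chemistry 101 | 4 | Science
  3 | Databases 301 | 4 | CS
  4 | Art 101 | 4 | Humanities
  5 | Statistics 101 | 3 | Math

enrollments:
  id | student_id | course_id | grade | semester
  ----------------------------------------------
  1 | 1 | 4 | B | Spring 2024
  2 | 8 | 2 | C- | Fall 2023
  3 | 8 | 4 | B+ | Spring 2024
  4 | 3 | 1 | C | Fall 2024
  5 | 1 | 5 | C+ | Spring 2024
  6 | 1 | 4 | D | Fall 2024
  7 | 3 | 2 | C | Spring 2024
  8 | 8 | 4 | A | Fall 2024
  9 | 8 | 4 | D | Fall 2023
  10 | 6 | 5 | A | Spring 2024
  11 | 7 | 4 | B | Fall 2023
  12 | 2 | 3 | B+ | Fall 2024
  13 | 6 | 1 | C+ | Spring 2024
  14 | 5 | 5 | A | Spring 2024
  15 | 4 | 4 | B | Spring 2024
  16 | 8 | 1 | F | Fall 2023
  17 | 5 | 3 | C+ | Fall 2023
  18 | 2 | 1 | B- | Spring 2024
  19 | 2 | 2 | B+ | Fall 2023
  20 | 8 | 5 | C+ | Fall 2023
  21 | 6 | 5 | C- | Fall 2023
SELECT p.name, COUNT(DISTINCT c.student_id) AS distinct_student_count FROM enrollments c JOIN courses p ON c.course_id = p.id GROUP BY p.id, p.name

Execution result:
name | distinct_student_count
Math 101 | 4
Chemistry 101 | 3
Databases 301 | 2
Art 101 | 4
Statistics 101 | 4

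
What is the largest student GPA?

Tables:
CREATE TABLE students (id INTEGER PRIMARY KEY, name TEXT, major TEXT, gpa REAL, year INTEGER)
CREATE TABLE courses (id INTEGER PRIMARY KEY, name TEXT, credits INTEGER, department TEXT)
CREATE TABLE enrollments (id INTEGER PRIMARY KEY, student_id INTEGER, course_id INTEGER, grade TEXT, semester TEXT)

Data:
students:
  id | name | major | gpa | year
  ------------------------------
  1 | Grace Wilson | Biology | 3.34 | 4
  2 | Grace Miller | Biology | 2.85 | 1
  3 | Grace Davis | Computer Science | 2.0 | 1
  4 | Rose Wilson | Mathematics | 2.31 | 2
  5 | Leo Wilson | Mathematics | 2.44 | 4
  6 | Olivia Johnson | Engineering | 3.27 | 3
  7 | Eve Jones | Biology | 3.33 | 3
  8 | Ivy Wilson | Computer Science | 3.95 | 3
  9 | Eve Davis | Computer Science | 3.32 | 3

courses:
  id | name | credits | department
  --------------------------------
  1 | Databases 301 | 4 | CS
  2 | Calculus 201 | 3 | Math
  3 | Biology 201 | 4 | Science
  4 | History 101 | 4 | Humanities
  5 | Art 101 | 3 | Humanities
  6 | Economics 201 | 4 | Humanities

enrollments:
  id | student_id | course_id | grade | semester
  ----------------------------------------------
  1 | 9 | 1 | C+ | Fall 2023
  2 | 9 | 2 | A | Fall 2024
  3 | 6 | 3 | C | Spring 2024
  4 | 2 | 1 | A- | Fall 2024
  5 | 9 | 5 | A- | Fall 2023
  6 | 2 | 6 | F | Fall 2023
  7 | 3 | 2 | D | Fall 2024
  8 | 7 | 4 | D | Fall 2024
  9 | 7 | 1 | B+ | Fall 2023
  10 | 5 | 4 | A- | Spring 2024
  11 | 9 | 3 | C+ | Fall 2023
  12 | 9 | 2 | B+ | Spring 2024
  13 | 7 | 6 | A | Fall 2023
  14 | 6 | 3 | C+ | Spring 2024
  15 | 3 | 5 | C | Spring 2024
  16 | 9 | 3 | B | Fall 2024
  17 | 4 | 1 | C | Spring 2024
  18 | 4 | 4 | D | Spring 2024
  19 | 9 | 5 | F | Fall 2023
SELECT MAX(gpa) FROM students

Execution result:
3.95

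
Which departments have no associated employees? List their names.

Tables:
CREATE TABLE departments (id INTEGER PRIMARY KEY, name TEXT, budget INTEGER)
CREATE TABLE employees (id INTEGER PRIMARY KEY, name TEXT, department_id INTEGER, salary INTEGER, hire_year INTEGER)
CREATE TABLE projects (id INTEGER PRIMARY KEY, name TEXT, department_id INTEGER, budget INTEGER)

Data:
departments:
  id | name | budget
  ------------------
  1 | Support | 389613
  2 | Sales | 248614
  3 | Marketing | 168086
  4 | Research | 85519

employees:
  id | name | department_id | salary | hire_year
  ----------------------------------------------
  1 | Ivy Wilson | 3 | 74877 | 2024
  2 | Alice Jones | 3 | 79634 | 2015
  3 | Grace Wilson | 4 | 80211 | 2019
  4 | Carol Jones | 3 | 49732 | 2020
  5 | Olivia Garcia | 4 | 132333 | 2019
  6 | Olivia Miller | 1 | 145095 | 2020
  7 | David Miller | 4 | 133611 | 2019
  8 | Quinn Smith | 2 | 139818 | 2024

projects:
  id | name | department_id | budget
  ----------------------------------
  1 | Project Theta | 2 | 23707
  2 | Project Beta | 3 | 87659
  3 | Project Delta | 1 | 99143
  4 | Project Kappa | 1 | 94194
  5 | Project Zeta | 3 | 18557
SELECT p.name FROM departments p LEFT JOIN employees c ON c.department_id = p.id WHERE c.id IS NULL

Execution result:
(no rows)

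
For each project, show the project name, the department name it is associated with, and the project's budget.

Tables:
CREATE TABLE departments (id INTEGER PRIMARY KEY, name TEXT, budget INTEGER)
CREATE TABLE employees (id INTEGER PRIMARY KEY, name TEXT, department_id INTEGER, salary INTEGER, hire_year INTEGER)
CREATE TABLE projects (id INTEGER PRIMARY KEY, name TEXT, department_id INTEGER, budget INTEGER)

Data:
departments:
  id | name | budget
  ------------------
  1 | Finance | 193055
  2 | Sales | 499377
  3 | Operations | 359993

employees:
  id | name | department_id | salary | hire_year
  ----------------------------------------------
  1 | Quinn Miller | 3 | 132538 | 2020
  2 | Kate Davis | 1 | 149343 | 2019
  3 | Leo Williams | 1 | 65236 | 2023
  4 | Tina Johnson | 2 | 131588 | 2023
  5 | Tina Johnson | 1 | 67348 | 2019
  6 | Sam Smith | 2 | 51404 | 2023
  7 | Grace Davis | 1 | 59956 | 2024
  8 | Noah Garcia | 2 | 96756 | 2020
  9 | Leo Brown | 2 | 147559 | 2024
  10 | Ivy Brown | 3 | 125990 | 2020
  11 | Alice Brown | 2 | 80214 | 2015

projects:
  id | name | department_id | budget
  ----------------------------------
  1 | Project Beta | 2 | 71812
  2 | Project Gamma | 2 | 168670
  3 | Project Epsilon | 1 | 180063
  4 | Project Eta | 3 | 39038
SELECT c.name, p.name AS department, c.budget FROM projects c JOIN departments p ON c.department_id = p.id

Execution result:
name | department | budget
Project Beta | Sales | 71812
Project Gamma | Sales | 168670
Project Epsilon | Finance | 180063
Project Eta | Operations | 39038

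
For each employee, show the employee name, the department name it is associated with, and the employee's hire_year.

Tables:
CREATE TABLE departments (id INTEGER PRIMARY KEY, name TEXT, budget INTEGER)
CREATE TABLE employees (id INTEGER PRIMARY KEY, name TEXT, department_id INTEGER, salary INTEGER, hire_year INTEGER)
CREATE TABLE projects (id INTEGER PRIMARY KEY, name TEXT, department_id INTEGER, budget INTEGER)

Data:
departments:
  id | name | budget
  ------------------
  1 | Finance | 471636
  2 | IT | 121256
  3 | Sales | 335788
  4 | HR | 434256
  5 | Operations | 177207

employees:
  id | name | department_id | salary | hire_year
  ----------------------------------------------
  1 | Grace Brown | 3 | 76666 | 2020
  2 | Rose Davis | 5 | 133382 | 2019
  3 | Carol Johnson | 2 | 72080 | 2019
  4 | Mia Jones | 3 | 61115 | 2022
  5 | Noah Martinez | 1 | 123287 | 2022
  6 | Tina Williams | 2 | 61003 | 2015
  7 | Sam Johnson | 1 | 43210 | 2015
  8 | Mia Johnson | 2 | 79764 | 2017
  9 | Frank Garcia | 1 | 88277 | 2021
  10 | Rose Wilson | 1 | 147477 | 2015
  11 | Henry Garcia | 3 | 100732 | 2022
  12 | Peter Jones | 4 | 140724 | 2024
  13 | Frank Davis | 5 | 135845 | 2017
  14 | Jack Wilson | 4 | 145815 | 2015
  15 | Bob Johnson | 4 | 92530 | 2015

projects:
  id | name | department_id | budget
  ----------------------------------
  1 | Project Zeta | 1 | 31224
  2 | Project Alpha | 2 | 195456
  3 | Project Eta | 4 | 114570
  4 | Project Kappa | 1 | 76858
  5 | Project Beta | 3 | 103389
SELECT c.name, p.name AS department, c.hire_year FROM employees c JOIN departments p ON c.department_id = p.id

Execution result:
name | department | hire_year
Grace Brown | Sales | 2020
Rose Davis | Operations | 2019
Carol Johnson | IT | 2019
Mia Jones | Sales | 2022
Noah Martinez | Finance | 2022
Tina Williams | IT | 2015
Sam Johnson | Finance | 2015
Mia Johnson | IT | 2017
Frank Garcia | Finance | 2021
Rose Wilson | Finance | 2015
Henry Garcia | Sales | 2022
Peter Jones | HR | 2024
Frank Davis | Operations | 2017
Jack Wilson | HR | 2015
Bob Johnson | HR | 2015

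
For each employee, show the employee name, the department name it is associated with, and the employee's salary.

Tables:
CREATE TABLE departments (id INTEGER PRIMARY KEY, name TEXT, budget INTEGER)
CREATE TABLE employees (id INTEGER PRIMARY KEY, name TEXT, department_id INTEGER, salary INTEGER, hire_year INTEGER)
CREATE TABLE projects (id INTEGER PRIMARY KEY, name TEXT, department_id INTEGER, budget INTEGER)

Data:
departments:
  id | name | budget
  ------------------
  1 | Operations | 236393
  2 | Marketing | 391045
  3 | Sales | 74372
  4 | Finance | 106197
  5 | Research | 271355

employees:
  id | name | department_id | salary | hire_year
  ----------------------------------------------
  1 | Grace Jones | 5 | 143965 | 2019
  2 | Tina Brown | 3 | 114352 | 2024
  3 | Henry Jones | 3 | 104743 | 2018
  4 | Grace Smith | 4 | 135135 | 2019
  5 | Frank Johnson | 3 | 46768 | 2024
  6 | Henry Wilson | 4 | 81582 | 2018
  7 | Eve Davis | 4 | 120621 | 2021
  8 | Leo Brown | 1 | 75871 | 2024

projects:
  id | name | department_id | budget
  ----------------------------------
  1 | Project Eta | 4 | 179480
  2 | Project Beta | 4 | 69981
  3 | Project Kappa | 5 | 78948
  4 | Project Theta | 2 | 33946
SELECT c.name, p.name AS department, c.salary FROM employees c JOIN departments p ON c.department_id = p.id

Execution result:
name | department | salary
Grace Jones | Research | 143965
Tina Brown | Sales | 114352
Henry Jones | Sales | 104743
Grace Smith | Finance | 135135
Frank Johnson | Sales | 46768
Henry Wilson | Finance | 81582
Eve Davis | Finance | 120621
Leo Brown | Operations | 75871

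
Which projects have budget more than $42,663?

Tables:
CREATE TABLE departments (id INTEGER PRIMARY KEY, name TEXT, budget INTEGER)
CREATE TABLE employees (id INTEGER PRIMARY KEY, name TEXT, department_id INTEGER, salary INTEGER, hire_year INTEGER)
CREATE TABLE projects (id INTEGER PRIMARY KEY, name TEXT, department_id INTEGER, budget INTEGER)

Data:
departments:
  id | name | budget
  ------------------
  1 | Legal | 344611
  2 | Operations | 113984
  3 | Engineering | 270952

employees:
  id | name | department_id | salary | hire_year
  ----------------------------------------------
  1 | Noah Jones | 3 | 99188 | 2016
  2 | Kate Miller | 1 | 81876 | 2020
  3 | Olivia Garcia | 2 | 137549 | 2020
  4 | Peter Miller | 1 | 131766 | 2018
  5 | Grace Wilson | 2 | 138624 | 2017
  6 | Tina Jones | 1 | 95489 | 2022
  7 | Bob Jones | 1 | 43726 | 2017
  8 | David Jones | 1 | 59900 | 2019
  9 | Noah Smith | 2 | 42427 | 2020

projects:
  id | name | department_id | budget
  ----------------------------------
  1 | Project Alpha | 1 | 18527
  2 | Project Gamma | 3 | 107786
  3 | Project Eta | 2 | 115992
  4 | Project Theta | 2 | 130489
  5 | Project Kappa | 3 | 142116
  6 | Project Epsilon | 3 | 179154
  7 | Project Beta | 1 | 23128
SELECT name, budget FROM projects WHERE budget > 42663

Execution result:
name | budget
Project Gamma | 107786
Project Eta | 115992
Project Theta | 130489
Project Kappa | 142116
Project Epsilon | 179154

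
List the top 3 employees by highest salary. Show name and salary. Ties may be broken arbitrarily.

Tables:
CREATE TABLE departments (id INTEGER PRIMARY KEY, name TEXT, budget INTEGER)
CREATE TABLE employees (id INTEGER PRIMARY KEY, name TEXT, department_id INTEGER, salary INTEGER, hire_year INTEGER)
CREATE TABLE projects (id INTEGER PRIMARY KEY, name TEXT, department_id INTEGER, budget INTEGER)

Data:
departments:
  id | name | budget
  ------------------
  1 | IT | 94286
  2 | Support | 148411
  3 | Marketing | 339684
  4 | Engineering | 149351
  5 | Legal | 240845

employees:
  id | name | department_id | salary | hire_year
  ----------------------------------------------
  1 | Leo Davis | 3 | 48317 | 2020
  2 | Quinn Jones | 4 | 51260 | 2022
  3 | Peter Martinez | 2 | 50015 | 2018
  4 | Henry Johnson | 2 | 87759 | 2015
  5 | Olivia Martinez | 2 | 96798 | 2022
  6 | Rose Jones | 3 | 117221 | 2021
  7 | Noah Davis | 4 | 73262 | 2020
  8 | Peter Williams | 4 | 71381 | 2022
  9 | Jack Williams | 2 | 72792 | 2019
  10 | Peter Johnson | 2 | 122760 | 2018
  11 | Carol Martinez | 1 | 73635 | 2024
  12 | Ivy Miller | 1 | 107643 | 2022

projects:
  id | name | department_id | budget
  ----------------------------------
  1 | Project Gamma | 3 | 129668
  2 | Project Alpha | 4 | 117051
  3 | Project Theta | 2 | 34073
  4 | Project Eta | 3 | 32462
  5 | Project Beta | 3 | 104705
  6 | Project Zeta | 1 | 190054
SELECT name, salary FROM employees ORDER BY salary DESC LIMIT 3

Execution result:
name | salary
Peter Johnson | 122760
Rose Jones | 117221
Ivy Miller | 107643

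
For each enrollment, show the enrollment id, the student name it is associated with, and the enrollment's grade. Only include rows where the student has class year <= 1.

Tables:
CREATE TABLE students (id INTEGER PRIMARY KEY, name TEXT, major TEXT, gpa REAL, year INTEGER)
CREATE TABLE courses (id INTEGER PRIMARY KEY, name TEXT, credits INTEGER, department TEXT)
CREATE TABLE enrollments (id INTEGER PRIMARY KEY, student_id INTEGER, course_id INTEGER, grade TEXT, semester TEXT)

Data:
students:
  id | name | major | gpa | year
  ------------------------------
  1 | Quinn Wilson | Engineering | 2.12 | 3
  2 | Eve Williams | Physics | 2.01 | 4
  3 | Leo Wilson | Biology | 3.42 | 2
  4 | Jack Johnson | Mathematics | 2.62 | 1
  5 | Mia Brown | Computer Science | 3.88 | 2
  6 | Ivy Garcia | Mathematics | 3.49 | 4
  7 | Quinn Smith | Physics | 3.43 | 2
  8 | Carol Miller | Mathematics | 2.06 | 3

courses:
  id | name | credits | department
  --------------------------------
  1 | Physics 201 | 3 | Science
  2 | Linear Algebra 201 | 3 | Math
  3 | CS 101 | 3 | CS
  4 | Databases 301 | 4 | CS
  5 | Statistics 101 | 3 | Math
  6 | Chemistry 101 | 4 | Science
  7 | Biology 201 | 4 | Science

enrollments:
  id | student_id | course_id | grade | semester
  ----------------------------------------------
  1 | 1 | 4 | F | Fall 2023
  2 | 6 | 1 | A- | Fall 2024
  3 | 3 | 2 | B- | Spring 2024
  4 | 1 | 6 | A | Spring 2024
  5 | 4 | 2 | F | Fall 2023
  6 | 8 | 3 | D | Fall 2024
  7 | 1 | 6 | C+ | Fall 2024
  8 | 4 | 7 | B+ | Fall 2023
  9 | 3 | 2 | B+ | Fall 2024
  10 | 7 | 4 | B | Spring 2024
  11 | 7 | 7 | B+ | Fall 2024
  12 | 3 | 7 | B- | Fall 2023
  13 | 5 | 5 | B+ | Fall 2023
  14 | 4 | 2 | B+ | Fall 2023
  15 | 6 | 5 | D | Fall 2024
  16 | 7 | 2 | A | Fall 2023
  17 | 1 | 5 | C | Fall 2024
SELECT c.id, p.name AS student, c.grade FROM enrollments c JOIN students p ON c.student_id = p.id WHERE p.year <= 1

Execution result:
id | student | grade
5 | Jack Johnson | F
8 | Jack Johnson | B+
14 | Jack Johnson | B+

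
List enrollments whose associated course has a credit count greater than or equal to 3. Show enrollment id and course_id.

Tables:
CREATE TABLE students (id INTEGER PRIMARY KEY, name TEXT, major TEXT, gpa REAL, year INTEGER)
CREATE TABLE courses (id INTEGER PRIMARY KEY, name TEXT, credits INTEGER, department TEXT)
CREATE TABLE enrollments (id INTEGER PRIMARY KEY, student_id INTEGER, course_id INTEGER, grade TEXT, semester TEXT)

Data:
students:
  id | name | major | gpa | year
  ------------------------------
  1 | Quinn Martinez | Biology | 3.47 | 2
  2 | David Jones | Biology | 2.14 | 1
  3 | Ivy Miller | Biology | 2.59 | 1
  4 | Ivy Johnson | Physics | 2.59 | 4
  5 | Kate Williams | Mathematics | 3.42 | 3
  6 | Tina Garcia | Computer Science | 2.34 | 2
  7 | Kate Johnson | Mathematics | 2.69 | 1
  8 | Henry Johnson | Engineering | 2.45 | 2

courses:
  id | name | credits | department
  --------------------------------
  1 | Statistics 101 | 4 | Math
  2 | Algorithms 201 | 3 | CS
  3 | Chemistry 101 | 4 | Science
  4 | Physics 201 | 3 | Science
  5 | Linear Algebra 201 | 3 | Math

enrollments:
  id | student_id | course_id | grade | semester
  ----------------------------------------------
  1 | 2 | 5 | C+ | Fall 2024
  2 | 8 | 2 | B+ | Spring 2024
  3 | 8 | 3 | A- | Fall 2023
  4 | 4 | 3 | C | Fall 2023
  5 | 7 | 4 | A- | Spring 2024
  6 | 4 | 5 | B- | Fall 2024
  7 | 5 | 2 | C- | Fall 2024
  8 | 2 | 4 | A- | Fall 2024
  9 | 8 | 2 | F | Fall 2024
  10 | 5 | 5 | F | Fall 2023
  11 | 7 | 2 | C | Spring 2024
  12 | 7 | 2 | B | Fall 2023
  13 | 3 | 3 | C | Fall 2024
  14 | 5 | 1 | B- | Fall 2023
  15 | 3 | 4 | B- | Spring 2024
SELECT id, course_id FROM enrollments WHERE course_id IN (SELECT id FROM courses WHERE credits >= 3)

Execution result:
id | course_id
1 | 5
2 | 2
3 | 3
4 | 3
5 | 4
6 | 5
7 | 2
8 | 4
9 | 2
10 | 5
11 | 2
12 | 2
13 | 3
14 | 1
15 | 4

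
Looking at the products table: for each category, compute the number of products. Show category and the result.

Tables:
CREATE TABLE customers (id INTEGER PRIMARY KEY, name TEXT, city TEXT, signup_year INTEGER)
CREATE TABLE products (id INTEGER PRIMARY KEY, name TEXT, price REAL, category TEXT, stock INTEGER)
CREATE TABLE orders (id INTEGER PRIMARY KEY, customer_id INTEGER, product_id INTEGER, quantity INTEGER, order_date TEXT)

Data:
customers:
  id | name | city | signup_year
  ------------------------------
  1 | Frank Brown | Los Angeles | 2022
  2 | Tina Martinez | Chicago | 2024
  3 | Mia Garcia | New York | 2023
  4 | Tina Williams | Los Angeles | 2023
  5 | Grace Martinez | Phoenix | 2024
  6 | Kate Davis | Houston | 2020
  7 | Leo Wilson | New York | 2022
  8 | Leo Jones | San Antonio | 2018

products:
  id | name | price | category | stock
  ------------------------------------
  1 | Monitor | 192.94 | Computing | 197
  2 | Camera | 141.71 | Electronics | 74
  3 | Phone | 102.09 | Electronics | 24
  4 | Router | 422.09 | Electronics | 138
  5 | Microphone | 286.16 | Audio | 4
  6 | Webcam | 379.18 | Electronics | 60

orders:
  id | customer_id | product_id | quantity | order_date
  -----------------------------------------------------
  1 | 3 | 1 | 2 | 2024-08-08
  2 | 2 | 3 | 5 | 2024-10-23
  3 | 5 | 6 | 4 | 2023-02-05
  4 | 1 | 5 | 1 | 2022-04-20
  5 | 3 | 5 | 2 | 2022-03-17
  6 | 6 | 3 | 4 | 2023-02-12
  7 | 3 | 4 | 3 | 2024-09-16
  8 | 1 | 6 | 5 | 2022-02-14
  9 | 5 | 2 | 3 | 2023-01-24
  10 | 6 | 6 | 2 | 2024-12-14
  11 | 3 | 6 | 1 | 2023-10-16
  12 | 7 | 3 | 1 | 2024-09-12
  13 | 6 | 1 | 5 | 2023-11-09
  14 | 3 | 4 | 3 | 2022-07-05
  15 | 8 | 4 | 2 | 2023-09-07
SELECT category, COUNT(*) AS n FROM products GROUP BY category

Execution result:
category | n
Audio | 1
Computing | 1
Electronics | 4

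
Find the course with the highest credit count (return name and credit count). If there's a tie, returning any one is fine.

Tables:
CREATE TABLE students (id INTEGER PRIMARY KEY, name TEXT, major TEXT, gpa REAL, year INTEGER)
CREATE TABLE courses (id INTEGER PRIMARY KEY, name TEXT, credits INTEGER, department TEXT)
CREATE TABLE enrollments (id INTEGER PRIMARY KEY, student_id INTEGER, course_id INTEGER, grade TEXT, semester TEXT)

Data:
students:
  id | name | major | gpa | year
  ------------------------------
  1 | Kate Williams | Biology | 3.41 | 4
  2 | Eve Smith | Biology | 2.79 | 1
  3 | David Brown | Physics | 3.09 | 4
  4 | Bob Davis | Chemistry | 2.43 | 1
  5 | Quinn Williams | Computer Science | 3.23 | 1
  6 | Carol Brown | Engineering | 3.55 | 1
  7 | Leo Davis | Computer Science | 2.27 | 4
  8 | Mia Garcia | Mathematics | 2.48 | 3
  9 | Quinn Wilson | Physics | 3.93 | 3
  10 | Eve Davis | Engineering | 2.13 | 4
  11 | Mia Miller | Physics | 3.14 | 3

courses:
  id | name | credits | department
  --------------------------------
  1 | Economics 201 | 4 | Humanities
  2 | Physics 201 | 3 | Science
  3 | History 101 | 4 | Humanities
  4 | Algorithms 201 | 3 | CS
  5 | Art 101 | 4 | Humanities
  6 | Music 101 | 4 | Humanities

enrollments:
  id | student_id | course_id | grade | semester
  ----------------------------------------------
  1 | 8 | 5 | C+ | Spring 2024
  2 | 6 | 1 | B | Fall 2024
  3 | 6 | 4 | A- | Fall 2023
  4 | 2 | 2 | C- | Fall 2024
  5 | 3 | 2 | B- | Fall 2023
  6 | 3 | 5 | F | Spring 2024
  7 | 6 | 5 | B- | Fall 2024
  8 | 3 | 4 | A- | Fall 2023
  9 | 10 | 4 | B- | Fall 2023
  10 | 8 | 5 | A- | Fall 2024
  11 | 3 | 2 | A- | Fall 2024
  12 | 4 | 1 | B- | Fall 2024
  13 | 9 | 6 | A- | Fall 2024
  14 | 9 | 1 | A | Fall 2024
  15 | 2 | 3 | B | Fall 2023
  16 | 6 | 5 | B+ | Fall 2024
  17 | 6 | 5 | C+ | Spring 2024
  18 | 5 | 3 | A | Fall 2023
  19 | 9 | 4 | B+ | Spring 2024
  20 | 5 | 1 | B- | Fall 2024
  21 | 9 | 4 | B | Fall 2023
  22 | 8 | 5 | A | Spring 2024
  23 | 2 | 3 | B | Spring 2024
SELECT name, credits FROM courses ORDER BY credits DESC LIMIT 1

Execution result:
name | credits
Economics 201 | 4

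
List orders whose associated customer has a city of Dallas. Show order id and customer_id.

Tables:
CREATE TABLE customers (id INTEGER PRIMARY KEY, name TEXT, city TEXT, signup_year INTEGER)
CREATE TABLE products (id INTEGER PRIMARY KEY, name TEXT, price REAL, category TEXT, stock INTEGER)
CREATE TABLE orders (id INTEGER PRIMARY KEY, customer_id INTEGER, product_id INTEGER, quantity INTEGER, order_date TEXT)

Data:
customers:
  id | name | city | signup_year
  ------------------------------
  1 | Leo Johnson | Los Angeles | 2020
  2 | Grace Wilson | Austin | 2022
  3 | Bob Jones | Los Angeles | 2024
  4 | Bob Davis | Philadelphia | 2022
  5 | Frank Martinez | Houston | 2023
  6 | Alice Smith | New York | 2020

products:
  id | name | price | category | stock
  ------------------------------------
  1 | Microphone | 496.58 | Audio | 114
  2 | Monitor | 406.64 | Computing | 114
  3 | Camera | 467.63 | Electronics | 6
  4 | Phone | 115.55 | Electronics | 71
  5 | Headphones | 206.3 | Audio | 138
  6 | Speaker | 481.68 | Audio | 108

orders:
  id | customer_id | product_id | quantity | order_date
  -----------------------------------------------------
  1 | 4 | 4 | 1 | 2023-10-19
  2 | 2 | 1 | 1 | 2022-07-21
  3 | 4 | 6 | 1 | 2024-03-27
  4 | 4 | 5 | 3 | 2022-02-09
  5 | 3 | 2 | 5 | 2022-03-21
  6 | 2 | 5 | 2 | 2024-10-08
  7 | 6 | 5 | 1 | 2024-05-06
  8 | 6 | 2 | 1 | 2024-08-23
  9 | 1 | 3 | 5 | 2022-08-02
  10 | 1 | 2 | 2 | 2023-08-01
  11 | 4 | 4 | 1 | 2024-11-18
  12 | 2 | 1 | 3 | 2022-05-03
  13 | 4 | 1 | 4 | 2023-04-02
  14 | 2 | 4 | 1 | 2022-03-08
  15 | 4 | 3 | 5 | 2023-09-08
SELECT id, customer_id FROM orders WHERE customer_id IN (SELECT id FROM customers WHERE city = 'Dallas')

Execution result:
(no rows)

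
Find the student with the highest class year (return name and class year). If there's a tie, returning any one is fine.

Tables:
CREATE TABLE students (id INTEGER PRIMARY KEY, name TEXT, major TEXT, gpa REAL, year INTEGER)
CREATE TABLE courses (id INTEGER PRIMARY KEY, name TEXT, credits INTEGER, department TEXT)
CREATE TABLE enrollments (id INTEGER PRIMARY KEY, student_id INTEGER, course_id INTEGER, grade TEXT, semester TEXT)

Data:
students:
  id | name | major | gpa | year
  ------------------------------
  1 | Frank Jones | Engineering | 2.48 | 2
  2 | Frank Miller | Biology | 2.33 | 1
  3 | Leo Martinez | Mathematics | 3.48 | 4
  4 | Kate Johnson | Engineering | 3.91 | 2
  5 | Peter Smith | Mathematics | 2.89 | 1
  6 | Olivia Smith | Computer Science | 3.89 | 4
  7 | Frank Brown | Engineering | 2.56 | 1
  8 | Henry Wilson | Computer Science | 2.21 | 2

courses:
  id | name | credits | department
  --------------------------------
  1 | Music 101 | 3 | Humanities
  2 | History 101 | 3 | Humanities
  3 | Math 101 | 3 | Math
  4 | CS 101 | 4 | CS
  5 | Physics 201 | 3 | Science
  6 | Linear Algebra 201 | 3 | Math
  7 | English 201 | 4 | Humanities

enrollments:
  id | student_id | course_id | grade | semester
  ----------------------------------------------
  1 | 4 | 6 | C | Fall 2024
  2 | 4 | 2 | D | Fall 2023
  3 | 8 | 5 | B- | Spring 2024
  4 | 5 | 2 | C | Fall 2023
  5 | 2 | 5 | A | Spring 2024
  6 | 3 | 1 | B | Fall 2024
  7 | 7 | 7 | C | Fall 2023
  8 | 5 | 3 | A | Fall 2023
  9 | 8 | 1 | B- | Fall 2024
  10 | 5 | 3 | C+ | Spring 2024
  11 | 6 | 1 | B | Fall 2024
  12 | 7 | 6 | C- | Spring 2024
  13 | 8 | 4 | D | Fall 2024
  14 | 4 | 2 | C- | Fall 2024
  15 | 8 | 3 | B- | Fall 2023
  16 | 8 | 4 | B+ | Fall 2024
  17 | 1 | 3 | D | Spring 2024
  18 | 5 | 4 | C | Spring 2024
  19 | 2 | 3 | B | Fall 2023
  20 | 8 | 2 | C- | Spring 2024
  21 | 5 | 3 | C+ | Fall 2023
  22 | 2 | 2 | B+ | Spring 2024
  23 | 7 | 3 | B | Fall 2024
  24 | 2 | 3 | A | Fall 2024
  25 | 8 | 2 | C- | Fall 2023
SELECT name, year FROM students ORDER BY year DESC LIMIT 1

Execution result:
name | year
Leo Martinez | 4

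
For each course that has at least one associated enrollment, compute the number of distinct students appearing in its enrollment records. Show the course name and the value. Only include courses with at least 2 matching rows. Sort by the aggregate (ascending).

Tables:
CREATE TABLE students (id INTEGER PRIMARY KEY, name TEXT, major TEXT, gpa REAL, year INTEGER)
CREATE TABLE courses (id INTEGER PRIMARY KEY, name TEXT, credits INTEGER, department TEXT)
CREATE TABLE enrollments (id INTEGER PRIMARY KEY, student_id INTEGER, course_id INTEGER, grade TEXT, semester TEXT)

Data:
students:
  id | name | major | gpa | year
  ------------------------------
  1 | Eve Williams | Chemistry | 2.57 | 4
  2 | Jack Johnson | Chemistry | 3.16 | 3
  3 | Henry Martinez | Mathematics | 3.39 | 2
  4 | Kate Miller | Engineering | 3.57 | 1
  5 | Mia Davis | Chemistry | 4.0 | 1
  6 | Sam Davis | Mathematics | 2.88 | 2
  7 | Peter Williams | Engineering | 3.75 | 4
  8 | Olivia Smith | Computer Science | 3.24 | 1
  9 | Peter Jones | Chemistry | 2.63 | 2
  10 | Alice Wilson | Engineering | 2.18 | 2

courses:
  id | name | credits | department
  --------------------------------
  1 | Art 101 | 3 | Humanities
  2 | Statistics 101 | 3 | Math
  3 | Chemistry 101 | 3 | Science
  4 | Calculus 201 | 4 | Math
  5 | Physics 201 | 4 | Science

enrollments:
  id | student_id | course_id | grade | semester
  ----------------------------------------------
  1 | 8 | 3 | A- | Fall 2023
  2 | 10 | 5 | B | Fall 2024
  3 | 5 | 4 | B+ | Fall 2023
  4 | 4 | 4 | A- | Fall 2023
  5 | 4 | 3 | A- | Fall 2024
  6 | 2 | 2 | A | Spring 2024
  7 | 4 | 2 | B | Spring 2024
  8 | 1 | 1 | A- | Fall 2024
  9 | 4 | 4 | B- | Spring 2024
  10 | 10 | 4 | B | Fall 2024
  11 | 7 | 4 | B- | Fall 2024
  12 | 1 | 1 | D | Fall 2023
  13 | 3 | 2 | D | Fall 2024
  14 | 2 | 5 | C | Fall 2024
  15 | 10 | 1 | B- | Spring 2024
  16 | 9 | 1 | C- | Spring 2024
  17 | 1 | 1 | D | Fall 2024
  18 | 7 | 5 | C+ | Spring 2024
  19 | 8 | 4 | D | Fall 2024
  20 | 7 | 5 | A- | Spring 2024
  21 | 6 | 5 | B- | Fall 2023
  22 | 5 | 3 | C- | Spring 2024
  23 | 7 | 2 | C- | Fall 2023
SELECT p.name, COUNT(DISTINCT c.student_id) AS distinct_student_count FROM enrollments c JOIN courses p ON c.course_id = p.id GROUP BY p.id, p.name HAVING COUNT(*) >= 2 ORDER BY distinct_student_count ASC

Execution result:
name | distinct_student_count
Art 101 | 3
Chemistry 101 | 3
Statistics 101 | 4
Physics 201 | 4
Calculus 201 | 5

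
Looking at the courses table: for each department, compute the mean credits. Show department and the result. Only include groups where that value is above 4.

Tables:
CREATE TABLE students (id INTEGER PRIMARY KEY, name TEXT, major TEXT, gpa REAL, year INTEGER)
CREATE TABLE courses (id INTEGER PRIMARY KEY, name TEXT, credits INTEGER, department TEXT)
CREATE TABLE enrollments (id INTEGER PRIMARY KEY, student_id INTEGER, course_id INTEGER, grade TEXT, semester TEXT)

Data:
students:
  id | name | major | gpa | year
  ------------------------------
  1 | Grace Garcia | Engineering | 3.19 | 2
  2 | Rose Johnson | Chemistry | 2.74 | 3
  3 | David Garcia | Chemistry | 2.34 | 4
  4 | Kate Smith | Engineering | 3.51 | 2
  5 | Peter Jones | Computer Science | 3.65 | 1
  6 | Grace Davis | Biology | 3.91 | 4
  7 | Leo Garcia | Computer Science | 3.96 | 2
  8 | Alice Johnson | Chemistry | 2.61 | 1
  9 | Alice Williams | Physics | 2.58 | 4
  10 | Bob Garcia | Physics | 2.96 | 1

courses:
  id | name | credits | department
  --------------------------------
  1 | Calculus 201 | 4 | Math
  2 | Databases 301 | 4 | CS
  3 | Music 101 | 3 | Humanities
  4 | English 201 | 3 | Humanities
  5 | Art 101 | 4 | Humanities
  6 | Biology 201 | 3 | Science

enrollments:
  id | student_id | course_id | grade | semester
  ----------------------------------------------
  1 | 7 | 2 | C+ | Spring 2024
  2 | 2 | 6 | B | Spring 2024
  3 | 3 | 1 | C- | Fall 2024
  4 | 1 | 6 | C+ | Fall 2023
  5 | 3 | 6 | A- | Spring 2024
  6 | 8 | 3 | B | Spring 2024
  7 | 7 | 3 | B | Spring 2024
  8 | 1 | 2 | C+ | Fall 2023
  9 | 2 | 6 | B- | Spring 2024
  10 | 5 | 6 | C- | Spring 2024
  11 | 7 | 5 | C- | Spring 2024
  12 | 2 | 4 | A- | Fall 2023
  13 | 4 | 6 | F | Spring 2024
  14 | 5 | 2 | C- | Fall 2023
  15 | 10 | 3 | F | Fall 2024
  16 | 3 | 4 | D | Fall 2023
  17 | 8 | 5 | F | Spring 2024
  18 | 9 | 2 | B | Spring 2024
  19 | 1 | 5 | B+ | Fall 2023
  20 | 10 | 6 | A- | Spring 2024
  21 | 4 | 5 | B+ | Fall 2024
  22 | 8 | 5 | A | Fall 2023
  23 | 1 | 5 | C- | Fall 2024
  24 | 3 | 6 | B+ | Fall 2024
SELECT department, AVG(credits) AS avg_credits FROM courses GROUP BY department HAVING AVG(credits) > 4

Execution result:
(no rows)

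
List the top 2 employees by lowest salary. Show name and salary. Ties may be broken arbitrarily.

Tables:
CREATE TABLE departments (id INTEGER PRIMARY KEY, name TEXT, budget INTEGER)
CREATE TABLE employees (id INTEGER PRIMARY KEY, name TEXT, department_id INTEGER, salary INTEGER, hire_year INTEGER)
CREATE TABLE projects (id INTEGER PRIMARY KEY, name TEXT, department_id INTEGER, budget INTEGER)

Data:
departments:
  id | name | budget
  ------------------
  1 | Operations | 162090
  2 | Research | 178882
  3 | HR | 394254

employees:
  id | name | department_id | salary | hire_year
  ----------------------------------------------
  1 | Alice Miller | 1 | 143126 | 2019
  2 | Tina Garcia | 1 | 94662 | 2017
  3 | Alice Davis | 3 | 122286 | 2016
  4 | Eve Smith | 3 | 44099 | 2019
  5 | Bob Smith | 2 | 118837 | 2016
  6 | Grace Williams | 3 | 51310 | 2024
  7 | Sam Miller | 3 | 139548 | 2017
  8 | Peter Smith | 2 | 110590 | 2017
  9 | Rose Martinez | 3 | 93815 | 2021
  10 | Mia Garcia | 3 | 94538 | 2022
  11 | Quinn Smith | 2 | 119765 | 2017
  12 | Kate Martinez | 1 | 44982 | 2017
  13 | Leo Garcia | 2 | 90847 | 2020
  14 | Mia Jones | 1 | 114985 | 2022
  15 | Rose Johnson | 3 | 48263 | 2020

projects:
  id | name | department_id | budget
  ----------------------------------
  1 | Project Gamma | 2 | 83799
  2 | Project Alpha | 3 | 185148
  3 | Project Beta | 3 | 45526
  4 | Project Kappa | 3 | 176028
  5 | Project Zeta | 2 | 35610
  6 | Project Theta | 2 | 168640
SELECT name, salary FROM employees ORDER BY salary ASC LIMIT 2

Execution result:
name | salary
Eve Smith | 44099
Kate Martinez | 44982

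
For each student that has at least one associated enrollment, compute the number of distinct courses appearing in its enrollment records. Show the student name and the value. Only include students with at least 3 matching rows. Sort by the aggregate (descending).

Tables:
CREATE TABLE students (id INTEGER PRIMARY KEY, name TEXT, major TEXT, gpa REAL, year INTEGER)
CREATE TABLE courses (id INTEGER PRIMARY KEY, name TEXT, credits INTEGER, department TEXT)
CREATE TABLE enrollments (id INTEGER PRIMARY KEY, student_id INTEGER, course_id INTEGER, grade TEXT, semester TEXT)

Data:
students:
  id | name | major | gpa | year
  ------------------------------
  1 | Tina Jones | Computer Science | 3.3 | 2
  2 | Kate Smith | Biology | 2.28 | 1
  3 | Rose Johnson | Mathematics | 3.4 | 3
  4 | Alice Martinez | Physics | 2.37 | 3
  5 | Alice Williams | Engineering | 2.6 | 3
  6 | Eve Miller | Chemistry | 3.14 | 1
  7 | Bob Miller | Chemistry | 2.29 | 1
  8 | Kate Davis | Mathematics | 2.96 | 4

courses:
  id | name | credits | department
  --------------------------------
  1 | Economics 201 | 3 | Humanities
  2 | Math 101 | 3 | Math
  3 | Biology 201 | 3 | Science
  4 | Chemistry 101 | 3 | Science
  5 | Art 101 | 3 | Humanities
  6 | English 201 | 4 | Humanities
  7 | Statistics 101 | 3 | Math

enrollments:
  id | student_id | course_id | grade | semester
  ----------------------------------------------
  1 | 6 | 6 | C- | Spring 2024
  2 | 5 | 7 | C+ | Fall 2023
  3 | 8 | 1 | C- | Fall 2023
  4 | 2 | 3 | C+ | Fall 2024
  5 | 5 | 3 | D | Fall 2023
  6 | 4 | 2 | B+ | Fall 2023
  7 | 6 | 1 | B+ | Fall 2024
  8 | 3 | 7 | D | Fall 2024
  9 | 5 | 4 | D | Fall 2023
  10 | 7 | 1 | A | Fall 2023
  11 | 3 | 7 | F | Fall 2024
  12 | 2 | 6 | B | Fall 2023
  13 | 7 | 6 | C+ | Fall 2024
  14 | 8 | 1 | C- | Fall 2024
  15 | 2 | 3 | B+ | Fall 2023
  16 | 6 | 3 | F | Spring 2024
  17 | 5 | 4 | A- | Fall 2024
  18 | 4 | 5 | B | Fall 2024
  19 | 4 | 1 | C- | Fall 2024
SELECT p.name, COUNT(DISTINCT c.course_id) AS distinct_course_count FROM enrollments c JOIN students p ON c.student_id = p.id GROUP BY p.id, p.name HAVING COUNT(*) >= 3 ORDER BY distinct_course_count DESC

Execution result:
name | distinct_course_count
Alice Martinez | 3
Alice Williams | 3
Eve Miller | 3
Kate Smith | 2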